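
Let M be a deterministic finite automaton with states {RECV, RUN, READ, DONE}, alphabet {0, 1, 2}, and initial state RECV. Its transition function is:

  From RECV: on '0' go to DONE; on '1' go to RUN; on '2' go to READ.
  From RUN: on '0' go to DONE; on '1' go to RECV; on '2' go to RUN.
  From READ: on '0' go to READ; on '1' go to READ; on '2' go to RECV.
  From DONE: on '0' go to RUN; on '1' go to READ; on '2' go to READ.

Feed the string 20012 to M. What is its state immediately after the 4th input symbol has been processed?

READ

Trace: RECV -2-> READ -0-> READ -0-> READ -1-> READ
After 4 symbols: READ.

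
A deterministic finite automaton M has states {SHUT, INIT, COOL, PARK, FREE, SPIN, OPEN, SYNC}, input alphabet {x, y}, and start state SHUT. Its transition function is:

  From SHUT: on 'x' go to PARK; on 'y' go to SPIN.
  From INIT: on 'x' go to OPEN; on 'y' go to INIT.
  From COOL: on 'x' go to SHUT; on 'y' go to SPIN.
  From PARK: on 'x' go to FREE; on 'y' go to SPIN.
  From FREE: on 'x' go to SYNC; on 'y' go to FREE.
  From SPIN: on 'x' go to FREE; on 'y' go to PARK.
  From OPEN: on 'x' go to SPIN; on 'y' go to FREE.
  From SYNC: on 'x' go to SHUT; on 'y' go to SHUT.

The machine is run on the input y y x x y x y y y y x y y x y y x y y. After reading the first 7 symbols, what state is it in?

SPIN

start at SHUT
read 'y': SHUT → SPIN
read 'y': SPIN → PARK
read 'x': PARK → FREE
read 'x': FREE → SYNC
read 'y': SYNC → SHUT
read 'x': SHUT → PARK
read 'y': PARK → SPIN
After 7 symbols: SPIN.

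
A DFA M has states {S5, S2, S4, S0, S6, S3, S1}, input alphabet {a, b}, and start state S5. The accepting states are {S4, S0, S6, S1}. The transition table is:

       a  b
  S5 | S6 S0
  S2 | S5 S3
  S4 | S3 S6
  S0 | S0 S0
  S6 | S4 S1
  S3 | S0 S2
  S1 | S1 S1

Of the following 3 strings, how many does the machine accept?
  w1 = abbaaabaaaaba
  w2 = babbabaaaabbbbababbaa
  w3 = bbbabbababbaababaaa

w1: S5 → S6 → S1 → S1 → S1 → S1 → S1 → S1 → S1 → S1 → S1 → S1 → S1 → S1  → end S1, accepted
w2: S5 → S0 → S0 → S0 → S0 → S0 → S0 → S0 → S0 → S0 → S0 → S0 → S0 → S0 → S0 → S0 → S0 → S0 → S0 → S0 → S0 → S0  → end S0, accepted
w3: S5 → S0 → S0 → S0 → S0 → S0 → S0 → S0 → S0 → S0 → S0 → S0 → S0 → S0 → S0 → S0 → S0 → S0 → S0 → S0  → end S0, accepted

3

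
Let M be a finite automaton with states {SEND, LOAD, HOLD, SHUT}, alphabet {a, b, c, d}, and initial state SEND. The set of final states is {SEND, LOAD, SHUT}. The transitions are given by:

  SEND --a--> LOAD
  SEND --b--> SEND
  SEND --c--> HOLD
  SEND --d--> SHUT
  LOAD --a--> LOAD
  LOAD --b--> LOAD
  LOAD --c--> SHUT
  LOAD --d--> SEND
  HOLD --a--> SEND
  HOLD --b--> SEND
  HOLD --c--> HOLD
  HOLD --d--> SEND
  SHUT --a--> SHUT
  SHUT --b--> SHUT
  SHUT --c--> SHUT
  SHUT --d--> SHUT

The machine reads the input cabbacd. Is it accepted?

Yes

SEND → HOLD → SEND → SEND → SEND → LOAD → SHUT → SHUT
End state SHUT is accepting.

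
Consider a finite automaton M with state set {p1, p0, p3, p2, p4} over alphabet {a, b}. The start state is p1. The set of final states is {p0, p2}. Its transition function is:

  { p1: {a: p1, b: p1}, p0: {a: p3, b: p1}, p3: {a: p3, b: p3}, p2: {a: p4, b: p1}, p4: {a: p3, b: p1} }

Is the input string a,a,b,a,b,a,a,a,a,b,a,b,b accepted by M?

No

start at p1
read 'a': p1 → p1
read 'a': p1 → p1
read 'b': p1 → p1
read 'a': p1 → p1
read 'b': p1 → p1
read 'a': p1 → p1
read 'a': p1 → p1
read 'a': p1 → p1
read 'a': p1 → p1
read 'b': p1 → p1
read 'a': p1 → p1
read 'b': p1 → p1
read 'b': p1 → p1
End state p1 is not accepting.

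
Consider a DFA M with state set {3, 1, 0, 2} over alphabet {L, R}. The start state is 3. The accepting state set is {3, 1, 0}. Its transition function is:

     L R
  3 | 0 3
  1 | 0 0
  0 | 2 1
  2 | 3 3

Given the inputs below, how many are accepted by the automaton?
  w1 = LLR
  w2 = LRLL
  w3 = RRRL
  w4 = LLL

w1: 3 → 0 → 2 → 3  → end 3, accepted
w2: 3 → 0 → 1 → 0 → 2  → end 2, rejected
w3: 3 → 3 → 3 → 3 → 0  → end 0, accepted
w4: 3 → 0 → 2 → 3  → end 3, accepted

3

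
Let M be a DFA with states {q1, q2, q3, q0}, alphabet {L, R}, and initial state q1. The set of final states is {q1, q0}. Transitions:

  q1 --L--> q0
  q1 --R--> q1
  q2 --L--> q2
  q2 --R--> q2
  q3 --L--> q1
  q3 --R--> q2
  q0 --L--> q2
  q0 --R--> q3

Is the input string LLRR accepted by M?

Trace: q1 -L-> q0 -L-> q2 -R-> q2 -R-> q2
End state q2 is not accepting.

No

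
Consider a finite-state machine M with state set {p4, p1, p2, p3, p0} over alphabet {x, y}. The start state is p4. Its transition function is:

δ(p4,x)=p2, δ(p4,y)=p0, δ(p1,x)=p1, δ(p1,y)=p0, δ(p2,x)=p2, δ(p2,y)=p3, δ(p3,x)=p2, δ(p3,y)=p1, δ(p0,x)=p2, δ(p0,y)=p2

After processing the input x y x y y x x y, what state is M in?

start at p4
read 'x': p4 → p2
read 'y': p2 → p3
read 'x': p3 → p2
read 'y': p2 → p3
read 'y': p3 → p1
read 'x': p1 → p1
read 'x': p1 → p1
read 'y': p1 → p0

p0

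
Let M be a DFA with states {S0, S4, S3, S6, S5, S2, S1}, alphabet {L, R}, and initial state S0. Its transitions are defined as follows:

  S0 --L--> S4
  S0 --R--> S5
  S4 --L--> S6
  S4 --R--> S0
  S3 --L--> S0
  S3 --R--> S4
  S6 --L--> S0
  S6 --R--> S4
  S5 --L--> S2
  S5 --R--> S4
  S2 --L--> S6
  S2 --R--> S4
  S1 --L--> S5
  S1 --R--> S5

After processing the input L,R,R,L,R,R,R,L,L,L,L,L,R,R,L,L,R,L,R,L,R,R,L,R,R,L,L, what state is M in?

S6

S0 → S4 → S0 → S5 → S2 → S4 → S0 → S5 → S2 → S6 → S0 → S4 → S6 → S4 → S0 → S4 → S6 → S4 → S6 → S4 → S6 → S4 → S0 → S4 → S0 → S5 → S2 → S6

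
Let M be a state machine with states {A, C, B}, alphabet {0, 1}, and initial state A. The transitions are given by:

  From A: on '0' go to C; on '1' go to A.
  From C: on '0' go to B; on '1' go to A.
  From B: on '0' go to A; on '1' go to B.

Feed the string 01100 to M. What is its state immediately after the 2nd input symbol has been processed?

A → C → A
After 2 symbols: A.

A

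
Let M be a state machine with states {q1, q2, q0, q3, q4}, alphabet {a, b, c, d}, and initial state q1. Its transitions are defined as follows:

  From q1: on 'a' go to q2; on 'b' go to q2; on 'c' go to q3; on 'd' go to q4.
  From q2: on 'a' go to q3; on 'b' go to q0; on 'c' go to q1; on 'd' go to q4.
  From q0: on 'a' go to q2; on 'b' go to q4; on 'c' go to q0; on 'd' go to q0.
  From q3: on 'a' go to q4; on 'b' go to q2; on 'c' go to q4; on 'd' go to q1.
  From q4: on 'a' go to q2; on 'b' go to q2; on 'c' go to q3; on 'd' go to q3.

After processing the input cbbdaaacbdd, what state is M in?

q3

start at q1
read 'c': q1 → q3
read 'b': q3 → q2
read 'b': q2 → q0
read 'd': q0 → q0
read 'a': q0 → q2
read 'a': q2 → q3
read 'a': q3 → q4
read 'c': q4 → q3
read 'b': q3 → q2
read 'd': q2 → q4
read 'd': q4 → q3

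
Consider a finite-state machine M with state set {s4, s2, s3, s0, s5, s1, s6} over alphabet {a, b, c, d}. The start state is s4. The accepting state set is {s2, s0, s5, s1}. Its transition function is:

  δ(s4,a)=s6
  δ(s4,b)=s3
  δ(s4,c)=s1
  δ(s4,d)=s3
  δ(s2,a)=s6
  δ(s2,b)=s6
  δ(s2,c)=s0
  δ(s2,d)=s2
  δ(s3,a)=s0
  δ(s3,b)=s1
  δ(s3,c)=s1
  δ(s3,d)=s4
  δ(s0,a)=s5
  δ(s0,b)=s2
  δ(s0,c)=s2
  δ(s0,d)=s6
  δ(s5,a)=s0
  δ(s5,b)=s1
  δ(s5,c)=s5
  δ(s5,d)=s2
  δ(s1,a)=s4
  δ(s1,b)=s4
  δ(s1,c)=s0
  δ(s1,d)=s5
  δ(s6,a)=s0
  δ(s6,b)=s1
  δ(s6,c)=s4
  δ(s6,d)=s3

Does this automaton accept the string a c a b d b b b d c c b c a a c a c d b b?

s4 → s6 → s4 → s6 → s1 → s5 → s1 → s4 → s3 → s4 → s1 → s0 → s2 → s0 → s5 → s0 → s2 → s6 → s4 → s3 → s1 → s4
End state s4 is not accepting.

No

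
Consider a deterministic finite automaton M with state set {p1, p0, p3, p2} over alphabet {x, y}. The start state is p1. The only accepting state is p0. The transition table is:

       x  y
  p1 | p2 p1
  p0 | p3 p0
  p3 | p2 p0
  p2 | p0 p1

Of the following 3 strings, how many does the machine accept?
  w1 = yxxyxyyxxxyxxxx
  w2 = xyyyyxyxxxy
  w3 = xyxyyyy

1

w1: Trace: p1 -y-> p1 -x-> p2 -x-> p0 -y-> p0 -x-> p3 -y-> p0 -y-> p0 -x-> p3 -x-> p2 -x-> p0 -y-> p0 -x-> p3 -x-> p2 -x-> p0 -x-> p3  → end p3, rejected
w2: Trace: p1 -x-> p2 -y-> p1 -y-> p1 -y-> p1 -y-> p1 -x-> p2 -y-> p1 -x-> p2 -x-> p0 -x-> p3 -y-> p0  → end p0, accepted
w3: Trace: p1 -x-> p2 -y-> p1 -x-> p2 -y-> p1 -y-> p1 -y-> p1 -y-> p1  → end p1, rejected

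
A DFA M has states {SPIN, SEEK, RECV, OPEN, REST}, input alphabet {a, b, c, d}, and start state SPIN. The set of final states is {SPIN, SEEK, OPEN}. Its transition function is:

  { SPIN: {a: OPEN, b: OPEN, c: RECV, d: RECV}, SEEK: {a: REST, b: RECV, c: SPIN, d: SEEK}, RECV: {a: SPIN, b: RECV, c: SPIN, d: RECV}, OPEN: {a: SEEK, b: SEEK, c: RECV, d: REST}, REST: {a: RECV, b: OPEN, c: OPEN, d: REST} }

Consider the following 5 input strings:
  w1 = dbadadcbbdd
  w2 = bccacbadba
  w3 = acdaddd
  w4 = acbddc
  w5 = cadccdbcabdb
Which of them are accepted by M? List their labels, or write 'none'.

w1, w2, w4

w1: Trace: SPIN -d-> RECV -b-> RECV -a-> SPIN -d-> RECV -a-> SPIN -d-> RECV -c-> SPIN -b-> OPEN -b-> SEEK -d-> SEEK -d-> SEEK  → end SEEK, accepted
w2: Trace: SPIN -b-> OPEN -c-> RECV -c-> SPIN -a-> OPEN -c-> RECV -b-> RECV -a-> SPIN -d-> RECV -b-> RECV -a-> SPIN  → end SPIN, accepted
w3: Trace: SPIN -a-> OPEN -c-> RECV -d-> RECV -a-> SPIN -d-> RECV -d-> RECV -d-> RECV  → end RECV, rejected
w4: Trace: SPIN -a-> OPEN -c-> RECV -b-> RECV -d-> RECV -d-> RECV -c-> SPIN  → end SPIN, accepted
w5: Trace: SPIN -c-> RECV -a-> SPIN -d-> RECV -c-> SPIN -c-> RECV -d-> RECV -b-> RECV -c-> SPIN -a-> OPEN -b-> SEEK -d-> SEEK -b-> RECV  → end RECV, rejected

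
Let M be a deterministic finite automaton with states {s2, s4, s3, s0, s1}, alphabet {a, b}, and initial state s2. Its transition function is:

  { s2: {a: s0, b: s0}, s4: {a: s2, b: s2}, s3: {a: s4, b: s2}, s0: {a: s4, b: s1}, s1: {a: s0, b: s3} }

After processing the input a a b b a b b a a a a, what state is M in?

s4

start at s2
read 'a': s2 → s0
read 'a': s0 → s4
read 'b': s4 → s2
read 'b': s2 → s0
read 'a': s0 → s4
read 'b': s4 → s2
read 'b': s2 → s0
read 'a': s0 → s4
read 'a': s4 → s2
read 'a': s2 → s0
read 'a': s0 → s4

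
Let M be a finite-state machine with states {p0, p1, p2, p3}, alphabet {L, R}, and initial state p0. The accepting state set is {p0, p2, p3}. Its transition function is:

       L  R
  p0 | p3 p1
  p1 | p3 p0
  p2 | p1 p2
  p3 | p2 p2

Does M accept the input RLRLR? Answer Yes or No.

p0 → p1 → p3 → p2 → p1 → p0
End state p0 is accepting.

Yes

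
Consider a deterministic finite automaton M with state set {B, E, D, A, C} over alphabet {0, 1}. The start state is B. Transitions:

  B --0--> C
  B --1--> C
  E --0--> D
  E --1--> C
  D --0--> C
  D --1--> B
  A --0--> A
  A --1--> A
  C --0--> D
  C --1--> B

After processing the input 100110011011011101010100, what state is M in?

D

Trace: B -1-> C -0-> D -0-> C -1-> B -1-> C -0-> D -0-> C -1-> B -1-> C -0-> D -1-> B -1-> C -0-> D -1-> B -1-> C -1-> B -0-> C -1-> B -0-> C -1-> B -0-> C -1-> B -0-> C -0-> D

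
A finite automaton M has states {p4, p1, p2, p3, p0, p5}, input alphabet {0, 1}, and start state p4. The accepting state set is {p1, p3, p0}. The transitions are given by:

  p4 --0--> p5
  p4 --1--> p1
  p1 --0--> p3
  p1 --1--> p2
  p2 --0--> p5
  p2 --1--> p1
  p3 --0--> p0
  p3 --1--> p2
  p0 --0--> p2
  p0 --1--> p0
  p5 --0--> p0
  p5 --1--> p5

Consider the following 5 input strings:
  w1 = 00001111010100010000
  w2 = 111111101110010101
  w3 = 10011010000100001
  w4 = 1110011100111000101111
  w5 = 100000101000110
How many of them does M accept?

w1: p4 → p5 → p0 → p2 → p5 → p5 → p5 → p5 → p5 → p0 → p0 → p2 → p1 → p3 → p0 → p2 → p1 → p3 → p0 → p2 → p5  → end p5, rejected
w2: p4 → p1 → p2 → p1 → p2 → p1 → p2 → p1 → p3 → p2 → p1 → p2 → p5 → p0 → p0 → p2 → p1 → p3 → p2  → end p2, rejected
w3: p4 → p1 → p3 → p0 → p0 → p0 → p2 → p1 → p3 → p0 → p2 → p5 → p5 → p0 → p2 → p5 → p0 → p0  → end p0, accepted
w4: p4 → p1 → p2 → p1 → p3 → p0 → p0 → p0 → p0 → p2 → p5 → p5 → p5 → p5 → p0 → p2 → p5 → p5 → p0 → p0 → p0 → p0 → p0  → end p0, accepted
w5: p4 → p1 → p3 → p0 → p2 → p5 → p0 → p0 → p2 → p1 → p3 → p0 → p2 → p1 → p2 → p5  → end p5, rejected

2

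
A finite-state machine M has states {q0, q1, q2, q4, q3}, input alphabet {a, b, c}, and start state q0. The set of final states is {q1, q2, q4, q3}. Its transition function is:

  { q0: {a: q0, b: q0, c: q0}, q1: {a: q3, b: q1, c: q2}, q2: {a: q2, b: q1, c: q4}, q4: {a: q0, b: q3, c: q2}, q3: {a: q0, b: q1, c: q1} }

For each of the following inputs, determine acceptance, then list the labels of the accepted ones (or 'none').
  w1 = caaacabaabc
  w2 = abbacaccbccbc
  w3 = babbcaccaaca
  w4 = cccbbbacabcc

w1:
  start at q0
  read 'c': q0 → q0
  read 'a': q0 → q0
  read 'a': q0 → q0
  read 'a': q0 → q0
  read 'c': q0 → q0
  read 'a': q0 → q0
  read 'b': q0 → q0
  read 'a': q0 → q0
  read 'a': q0 → q0
  read 'b': q0 → q0
  read 'c': q0 → q0
  end q0, rejected
w2:
  start at q0
  read 'a': q0 → q0
  read 'b': q0 → q0
  read 'b': q0 → q0
  read 'a': q0 → q0
  read 'c': q0 → q0
  read 'a': q0 → q0
  read 'c': q0 → q0
  read 'c': q0 → q0
  read 'b': q0 → q0
  read 'c': q0 → q0
  read 'c': q0 → q0
  read 'b': q0 → q0
  read 'c': q0 → q0
  end q0, rejected
w3:
  start at q0
  read 'b': q0 → q0
  read 'a': q0 → q0
  read 'b': q0 → q0
  read 'b': q0 → q0
  read 'c': q0 → q0
  read 'a': q0 → q0
  read 'c': q0 → q0
  read 'c': q0 → q0
  read 'a': q0 → q0
  read 'a': q0 → q0
  read 'c': q0 → q0
  read 'a': q0 → q0
  end q0, rejected
w4:
  start at q0
  read 'c': q0 → q0
  read 'c': q0 → q0
  read 'c': q0 → q0
  read 'b': q0 → q0
  read 'b': q0 → q0
  read 'b': q0 → q0
  read 'a': q0 → q0
  read 'c': q0 → q0
  read 'a': q0 → q0
  read 'b': q0 → q0
  read 'c': q0 → q0
  read 'c': q0 → q0
  end q0, rejected

none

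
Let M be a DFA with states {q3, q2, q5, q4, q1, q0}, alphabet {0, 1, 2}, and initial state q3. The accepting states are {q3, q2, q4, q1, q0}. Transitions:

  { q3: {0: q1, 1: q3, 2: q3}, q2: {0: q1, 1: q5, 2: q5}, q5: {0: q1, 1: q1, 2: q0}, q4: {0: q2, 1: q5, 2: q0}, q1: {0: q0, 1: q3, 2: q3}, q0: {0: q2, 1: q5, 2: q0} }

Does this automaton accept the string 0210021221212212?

Yes

start at q3
read '0': q3 → q1
read '2': q1 → q3
read '1': q3 → q3
read '0': q3 → q1
read '0': q1 → q0
read '2': q0 → q0
read '1': q0 → q5
read '2': q5 → q0
read '2': q0 → q0
read '1': q0 → q5
read '2': q5 → q0
read '1': q0 → q5
read '2': q5 → q0
read '2': q0 → q0
read '1': q0 → q5
read '2': q5 → q0
End state q0 is accepting.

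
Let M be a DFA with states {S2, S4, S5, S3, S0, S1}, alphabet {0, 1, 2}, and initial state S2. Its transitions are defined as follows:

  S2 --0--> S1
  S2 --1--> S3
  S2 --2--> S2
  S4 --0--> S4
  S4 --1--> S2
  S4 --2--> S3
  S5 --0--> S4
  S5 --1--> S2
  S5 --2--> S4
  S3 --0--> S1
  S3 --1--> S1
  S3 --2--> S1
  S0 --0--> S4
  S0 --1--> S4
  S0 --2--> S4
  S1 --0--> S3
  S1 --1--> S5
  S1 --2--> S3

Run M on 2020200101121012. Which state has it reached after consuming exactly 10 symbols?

S1

S2 → S2 → S1 → S3 → S1 → S3 → S1 → S3 → S1 → S3 → S1
After 10 symbols: S1.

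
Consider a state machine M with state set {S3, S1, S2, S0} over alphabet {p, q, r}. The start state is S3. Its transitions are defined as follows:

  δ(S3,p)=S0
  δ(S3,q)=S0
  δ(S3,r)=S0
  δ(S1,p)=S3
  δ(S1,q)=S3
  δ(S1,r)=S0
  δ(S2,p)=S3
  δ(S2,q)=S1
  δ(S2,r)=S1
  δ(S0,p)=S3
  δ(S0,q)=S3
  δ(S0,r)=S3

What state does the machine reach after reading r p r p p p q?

S0

start at S3
read 'r': S3 → S0
read 'p': S0 → S3
read 'r': S3 → S0
read 'p': S0 → S3
read 'p': S3 → S0
read 'p': S0 → S3
read 'q': S3 → S0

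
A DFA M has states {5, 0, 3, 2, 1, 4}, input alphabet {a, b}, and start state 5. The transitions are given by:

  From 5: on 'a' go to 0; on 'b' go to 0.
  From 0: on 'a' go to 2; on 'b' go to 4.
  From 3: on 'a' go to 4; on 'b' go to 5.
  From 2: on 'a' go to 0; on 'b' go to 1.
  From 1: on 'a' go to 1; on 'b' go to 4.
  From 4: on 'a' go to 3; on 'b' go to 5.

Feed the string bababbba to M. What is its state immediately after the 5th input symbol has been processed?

4

5 → 0 → 2 → 1 → 1 → 4
After 5 symbols: 4.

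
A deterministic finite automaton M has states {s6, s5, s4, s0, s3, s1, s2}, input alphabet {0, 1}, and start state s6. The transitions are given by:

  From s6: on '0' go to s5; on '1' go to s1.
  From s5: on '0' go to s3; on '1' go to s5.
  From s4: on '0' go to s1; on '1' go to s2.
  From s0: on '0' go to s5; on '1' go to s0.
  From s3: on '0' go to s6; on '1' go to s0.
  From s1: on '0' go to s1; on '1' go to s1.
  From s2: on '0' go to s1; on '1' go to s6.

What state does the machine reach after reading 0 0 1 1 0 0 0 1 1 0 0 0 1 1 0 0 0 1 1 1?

s1

Trace: s6 -0-> s5 -0-> s3 -1-> s0 -1-> s0 -0-> s5 -0-> s3 -0-> s6 -1-> s1 -1-> s1 -0-> s1 -0-> s1 -0-> s1 -1-> s1 -1-> s1 -0-> s1 -0-> s1 -0-> s1 -1-> s1 -1-> s1 -1-> s1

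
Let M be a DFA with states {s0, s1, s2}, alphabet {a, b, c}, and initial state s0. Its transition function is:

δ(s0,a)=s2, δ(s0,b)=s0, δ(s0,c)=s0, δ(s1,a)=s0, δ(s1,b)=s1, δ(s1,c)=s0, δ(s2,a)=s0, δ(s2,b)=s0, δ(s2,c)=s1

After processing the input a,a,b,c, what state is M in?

Trace: s0 -a-> s2 -a-> s0 -b-> s0 -c-> s0

s0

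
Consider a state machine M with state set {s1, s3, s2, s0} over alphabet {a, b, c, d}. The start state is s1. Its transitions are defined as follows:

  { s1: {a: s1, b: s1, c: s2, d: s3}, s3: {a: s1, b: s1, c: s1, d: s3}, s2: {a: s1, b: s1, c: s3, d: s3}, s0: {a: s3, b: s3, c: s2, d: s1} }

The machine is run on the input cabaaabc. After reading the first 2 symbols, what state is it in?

start at s1
read 'c': s1 → s2
read 'a': s2 → s1
After 2 symbols: s1.

s1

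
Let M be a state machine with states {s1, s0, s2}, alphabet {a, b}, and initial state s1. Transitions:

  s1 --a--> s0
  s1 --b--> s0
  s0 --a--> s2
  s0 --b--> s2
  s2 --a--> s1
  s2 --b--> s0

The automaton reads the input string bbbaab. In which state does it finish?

s0

start at s1
read 'b': s1 → s0
read 'b': s0 → s2
read 'b': s2 → s0
read 'a': s0 → s2
read 'a': s2 → s1
read 'b': s1 → s0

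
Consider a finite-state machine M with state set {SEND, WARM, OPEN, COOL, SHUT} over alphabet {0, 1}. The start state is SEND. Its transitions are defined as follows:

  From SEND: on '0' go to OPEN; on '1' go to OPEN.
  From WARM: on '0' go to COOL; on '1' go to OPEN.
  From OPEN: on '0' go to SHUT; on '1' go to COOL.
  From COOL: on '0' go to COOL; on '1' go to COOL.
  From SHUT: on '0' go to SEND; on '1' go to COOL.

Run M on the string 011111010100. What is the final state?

Trace: SEND -0-> OPEN -1-> COOL -1-> COOL -1-> COOL -1-> COOL -1-> COOL -0-> COOL -1-> COOL -0-> COOL -1-> COOL -0-> COOL -0-> COOL

COOL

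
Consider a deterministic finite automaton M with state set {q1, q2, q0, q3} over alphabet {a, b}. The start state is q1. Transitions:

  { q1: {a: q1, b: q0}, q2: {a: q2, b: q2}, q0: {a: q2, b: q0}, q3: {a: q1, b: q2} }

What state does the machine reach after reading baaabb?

q1 → q0 → q2 → q2 → q2 → q2 → q2

q2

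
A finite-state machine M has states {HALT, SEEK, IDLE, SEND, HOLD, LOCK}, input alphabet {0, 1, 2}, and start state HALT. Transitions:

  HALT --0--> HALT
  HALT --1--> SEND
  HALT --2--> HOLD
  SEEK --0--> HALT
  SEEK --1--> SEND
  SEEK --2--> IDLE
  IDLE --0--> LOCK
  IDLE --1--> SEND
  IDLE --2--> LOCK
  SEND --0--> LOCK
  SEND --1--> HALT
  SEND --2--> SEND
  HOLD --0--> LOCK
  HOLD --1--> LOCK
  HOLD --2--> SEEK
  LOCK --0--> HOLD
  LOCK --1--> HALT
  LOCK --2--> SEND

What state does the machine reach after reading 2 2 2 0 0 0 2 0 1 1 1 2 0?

HALT → HOLD → SEEK → IDLE → LOCK → HOLD → LOCK → SEND → LOCK → HALT → SEND → HALT → HOLD → LOCK

LOCK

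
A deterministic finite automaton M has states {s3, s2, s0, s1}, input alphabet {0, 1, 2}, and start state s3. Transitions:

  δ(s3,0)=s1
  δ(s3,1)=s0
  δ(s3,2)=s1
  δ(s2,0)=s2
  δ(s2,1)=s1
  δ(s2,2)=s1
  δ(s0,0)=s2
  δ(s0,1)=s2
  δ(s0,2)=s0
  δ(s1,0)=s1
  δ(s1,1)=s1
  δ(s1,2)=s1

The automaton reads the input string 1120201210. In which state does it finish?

s1

s3 → s0 → s2 → s1 → s1 → s1 → s1 → s1 → s1 → s1 → s1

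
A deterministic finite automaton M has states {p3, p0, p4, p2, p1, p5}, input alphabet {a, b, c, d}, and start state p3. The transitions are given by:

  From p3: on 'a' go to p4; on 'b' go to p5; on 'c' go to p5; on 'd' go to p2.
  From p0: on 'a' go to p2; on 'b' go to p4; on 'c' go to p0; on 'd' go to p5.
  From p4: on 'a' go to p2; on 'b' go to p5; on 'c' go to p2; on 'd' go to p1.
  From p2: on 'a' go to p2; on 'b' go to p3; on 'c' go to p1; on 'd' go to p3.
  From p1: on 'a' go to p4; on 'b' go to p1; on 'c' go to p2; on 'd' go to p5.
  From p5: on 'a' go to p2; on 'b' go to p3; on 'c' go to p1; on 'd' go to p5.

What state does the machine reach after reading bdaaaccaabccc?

p2

Trace: p3 -b-> p5 -d-> p5 -a-> p2 -a-> p2 -a-> p2 -c-> p1 -c-> p2 -a-> p2 -a-> p2 -b-> p3 -c-> p5 -c-> p1 -c-> p2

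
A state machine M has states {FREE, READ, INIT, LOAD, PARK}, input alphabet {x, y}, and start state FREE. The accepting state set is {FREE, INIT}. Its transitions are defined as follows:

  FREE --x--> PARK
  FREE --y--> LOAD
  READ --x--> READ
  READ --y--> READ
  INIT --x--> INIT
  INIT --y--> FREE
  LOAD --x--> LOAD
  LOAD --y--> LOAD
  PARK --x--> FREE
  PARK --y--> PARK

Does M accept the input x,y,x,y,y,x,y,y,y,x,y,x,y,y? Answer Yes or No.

Trace: FREE -x-> PARK -y-> PARK -x-> FREE -y-> LOAD -y-> LOAD -x-> LOAD -y-> LOAD -y-> LOAD -y-> LOAD -x-> LOAD -y-> LOAD -x-> LOAD -y-> LOAD -y-> LOAD
End state LOAD is not accepting.

No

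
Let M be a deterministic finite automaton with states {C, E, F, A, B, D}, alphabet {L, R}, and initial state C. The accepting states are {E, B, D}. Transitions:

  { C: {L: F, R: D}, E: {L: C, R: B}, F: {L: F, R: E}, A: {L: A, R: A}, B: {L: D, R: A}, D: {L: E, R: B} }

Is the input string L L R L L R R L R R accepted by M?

start at C
read 'L': C → F
read 'L': F → F
read 'R': F → E
read 'L': E → C
read 'L': C → F
read 'R': F → E
read 'R': E → B
read 'L': B → D
read 'R': D → B
read 'R': B → A
End state A is not accepting.

No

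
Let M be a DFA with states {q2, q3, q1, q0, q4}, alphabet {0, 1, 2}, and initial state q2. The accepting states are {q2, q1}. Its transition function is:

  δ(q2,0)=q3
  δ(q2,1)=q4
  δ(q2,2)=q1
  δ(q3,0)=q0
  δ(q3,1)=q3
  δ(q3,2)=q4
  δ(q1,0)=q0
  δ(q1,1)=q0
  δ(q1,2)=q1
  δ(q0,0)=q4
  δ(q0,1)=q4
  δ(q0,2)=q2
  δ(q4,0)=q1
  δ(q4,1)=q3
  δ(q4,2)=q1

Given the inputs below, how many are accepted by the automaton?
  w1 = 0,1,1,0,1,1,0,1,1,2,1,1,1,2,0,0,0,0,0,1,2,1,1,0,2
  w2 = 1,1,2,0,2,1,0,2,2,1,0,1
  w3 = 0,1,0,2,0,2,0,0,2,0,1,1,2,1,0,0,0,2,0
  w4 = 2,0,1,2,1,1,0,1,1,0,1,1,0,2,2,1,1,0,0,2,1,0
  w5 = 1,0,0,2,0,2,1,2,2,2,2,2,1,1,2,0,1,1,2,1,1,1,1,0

2

w1:
  start at q2
  read '0': q2 → q3
  read '1': q3 → q3
  read '1': q3 → q3
  read '0': q3 → q0
  read '1': q0 → q4
  read '1': q4 → q3
  read '0': q3 → q0
  read '1': q0 → q4
  read '1': q4 → q3
  read '2': q3 → q4
  read '1': q4 → q3
  read '1': q3 → q3
  read '1': q3 → q3
  read '2': q3 → q4
  read '0': q4 → q1
  read '0': q1 → q0
  read '0': q0 → q4
  read '0': q4 → q1
  read '0': q1 → q0
  read '1': q0 → q4
  read '2': q4 → q1
  read '1': q1 → q0
  read '1': q0 → q4
  read '0': q4 → q1
  read '2': q1 → q1
  end q1, accepted
w2:
  start at q2
  read '1': q2 → q4
  read '1': q4 → q3
  read '2': q3 → q4
  read '0': q4 → q1
  read '2': q1 → q1
  read '1': q1 → q0
  read '0': q0 → q4
  read '2': q4 → q1
  read '2': q1 → q1
  read '1': q1 → q0
  read '0': q0 → q4
  read '1': q4 → q3
  end q3, rejected
w3:
  start at q2
  read '0': q2 → q3
  read '1': q3 → q3
  read '0': q3 → q0
  read '2': q0 → q2
  read '0': q2 → q3
  read '2': q3 → q4
  read '0': q4 → q1
  read '0': q1 → q0
  read '2': q0 → q2
  read '0': q2 → q3
  read '1': q3 → q3
  read '1': q3 → q3
  read '2': q3 → q4
  read '1': q4 → q3
  read '0': q3 → q0
  read '0': q0 → q4
  read '0': q4 → q1
  read '2': q1 → q1
  read '0': q1 → q0
  end q0, rejected
w4:
  start at q2
  read '2': q2 → q1
  read '0': q1 → q0
  read '1': q0 → q4
  read '2': q4 → q1
  read '1': q1 → q0
  read '1': q0 → q4
  read '0': q4 → q1
  read '1': q1 → q0
  read '1': q0 → q4
  read '0': q4 → q1
  read '1': q1 → q0
  read '1': q0 → q4
  read '0': q4 → q1
  read '2': q1 → q1
  read '2': q1 → q1
  read '1': q1 → q0
  read '1': q0 → q4
  read '0': q4 → q1
  read '0': q1 → q0
  read '2': q0 → q2
  read '1': q2 → q4
  read '0': q4 → q1
  end q1, accepted
w5:
  start at q2
  read '1': q2 → q4
  read '0': q4 → q1
  read '0': q1 → q0
  read '2': q0 → q2
  read '0': q2 → q3
  read '2': q3 → q4
  read '1': q4 → q3
  read '2': q3 → q4
  read '2': q4 → q1
  read '2': q1 → q1
  read '2': q1 → q1
  read '2': q1 → q1
  read '1': q1 → q0
  read '1': q0 → q4
  read '2': q4 → q1
  read '0': q1 → q0
  read '1': q0 → q4
  read '1': q4 → q3
  read '2': q3 → q4
  read '1': q4 → q3
  read '1': q3 → q3
  read '1': q3 → q3
  read '1': q3 → q3
  read '0': q3 → q0
  end q0, rejected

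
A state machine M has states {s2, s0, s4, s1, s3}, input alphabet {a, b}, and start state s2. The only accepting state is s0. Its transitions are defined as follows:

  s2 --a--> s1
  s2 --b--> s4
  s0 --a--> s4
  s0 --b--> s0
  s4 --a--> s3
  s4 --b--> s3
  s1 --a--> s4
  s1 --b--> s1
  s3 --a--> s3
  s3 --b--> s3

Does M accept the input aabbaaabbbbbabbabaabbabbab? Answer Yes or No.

No

s2 → s1 → s4 → s3 → s3 → s3 → s3 → s3 → s3 → s3 → s3 → s3 → s3 → s3 → s3 → s3 → s3 → s3 → s3 → s3 → s3 → s3 → s3 → s3 → s3 → s3 → s3
End state s3 is not accepting.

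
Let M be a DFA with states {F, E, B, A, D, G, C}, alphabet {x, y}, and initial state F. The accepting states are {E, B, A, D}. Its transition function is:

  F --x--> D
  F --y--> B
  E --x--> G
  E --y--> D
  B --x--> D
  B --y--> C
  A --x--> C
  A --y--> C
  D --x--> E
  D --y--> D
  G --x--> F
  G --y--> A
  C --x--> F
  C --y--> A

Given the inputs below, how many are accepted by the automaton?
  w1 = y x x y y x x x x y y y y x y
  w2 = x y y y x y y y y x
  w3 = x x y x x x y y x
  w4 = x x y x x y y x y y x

w1:
  start at F
  read 'y': F → B
  read 'x': B → D
  read 'x': D → E
  read 'y': E → D
  read 'y': D → D
  read 'x': D → E
  read 'x': E → G
  read 'x': G → F
  read 'x': F → D
  read 'y': D → D
  read 'y': D → D
  read 'y': D → D
  read 'y': D → D
  read 'x': D → E
  read 'y': E → D
  end D, accepted
w2:
  start at F
  read 'x': F → D
  read 'y': D → D
  read 'y': D → D
  read 'y': D → D
  read 'x': D → E
  read 'y': E → D
  read 'y': D → D
  read 'y': D → D
  read 'y': D → D
  read 'x': D → E
  end E, accepted
w3:
  start at F
  read 'x': F → D
  read 'x': D → E
  read 'y': E → D
  read 'x': D → E
  read 'x': E → G
  read 'x': G → F
  read 'y': F → B
  read 'y': B → C
  read 'x': C → F
  end F, rejected
w4:
  start at F
  read 'x': F → D
  read 'x': D → E
  read 'y': E → D
  read 'x': D → E
  read 'x': E → G
  read 'y': G → A
  read 'y': A → C
  read 'x': C → F
  read 'y': F → B
  read 'y': B → C
  read 'x': C → F
  end F, rejected

2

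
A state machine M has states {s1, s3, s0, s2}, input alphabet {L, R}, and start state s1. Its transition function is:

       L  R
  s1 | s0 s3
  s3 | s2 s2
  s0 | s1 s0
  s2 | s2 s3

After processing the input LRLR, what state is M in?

Trace: s1 -L-> s0 -R-> s0 -L-> s1 -R-> s3

s3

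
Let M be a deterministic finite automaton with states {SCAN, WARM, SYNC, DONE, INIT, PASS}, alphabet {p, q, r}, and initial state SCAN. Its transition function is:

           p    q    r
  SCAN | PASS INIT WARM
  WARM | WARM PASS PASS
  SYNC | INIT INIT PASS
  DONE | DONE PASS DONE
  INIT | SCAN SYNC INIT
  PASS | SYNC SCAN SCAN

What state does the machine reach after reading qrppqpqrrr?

Trace: SCAN -q-> INIT -r-> INIT -p-> SCAN -p-> PASS -q-> SCAN -p-> PASS -q-> SCAN -r-> WARM -r-> PASS -r-> SCAN

SCAN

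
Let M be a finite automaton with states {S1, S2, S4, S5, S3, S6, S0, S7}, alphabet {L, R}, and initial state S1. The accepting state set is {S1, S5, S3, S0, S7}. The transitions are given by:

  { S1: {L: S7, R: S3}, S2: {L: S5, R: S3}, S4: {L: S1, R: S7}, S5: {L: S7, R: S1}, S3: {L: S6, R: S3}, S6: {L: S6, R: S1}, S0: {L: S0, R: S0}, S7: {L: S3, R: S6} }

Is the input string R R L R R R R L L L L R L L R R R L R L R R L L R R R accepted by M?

Yes

start at S1
read 'R': S1 → S3
read 'R': S3 → S3
read 'L': S3 → S6
read 'R': S6 → S1
read 'R': S1 → S3
read 'R': S3 → S3
read 'R': S3 → S3
read 'L': S3 → S6
read 'L': S6 → S6
read 'L': S6 → S6
read 'L': S6 → S6
read 'R': S6 → S1
read 'L': S1 → S7
read 'L': S7 → S3
read 'R': S3 → S3
read 'R': S3 → S3
read 'R': S3 → S3
read 'L': S3 → S6
read 'R': S6 → S1
read 'L': S1 → S7
read 'R': S7 → S6
read 'R': S6 → S1
read 'L': S1 → S7
read 'L': S7 → S3
read 'R': S3 → S3
read 'R': S3 → S3
read 'R': S3 → S3
End state S3 is accepting.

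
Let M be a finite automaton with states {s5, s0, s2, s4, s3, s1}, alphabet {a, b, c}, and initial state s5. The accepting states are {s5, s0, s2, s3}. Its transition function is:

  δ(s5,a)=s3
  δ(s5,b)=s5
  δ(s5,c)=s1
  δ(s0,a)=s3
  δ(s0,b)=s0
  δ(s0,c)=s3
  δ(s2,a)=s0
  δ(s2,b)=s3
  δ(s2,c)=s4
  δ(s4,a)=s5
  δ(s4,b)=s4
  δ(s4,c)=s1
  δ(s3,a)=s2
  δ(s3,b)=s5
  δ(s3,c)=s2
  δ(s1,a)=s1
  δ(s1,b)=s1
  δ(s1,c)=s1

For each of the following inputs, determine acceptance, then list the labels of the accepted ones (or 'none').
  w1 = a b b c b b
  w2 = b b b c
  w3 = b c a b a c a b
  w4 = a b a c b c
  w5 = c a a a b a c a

w1: Trace: s5 -a-> s3 -b-> s5 -b-> s5 -c-> s1 -b-> s1 -b-> s1  → end s1, rejected
w2: Trace: s5 -b-> s5 -b-> s5 -b-> s5 -c-> s1  → end s1, rejected
w3: Trace: s5 -b-> s5 -c-> s1 -a-> s1 -b-> s1 -a-> s1 -c-> s1 -a-> s1 -b-> s1  → end s1, rejected
w4: Trace: s5 -a-> s3 -b-> s5 -a-> s3 -c-> s2 -b-> s3 -c-> s2  → end s2, accepted
w5: Trace: s5 -c-> s1 -a-> s1 -a-> s1 -a-> s1 -b-> s1 -a-> s1 -c-> s1 -a-> s1  → end s1, rejected

w4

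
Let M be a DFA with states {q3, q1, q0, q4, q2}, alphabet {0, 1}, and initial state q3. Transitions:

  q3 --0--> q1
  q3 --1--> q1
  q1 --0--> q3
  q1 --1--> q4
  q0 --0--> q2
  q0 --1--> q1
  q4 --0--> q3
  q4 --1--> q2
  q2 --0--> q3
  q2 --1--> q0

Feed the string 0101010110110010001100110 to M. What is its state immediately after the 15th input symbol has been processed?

q4

q3 → q1 → q4 → q3 → q1 → q3 → q1 → q3 → q1 → q4 → q3 → q1 → q4 → q3 → q1 → q4
After 15 symbols: q4.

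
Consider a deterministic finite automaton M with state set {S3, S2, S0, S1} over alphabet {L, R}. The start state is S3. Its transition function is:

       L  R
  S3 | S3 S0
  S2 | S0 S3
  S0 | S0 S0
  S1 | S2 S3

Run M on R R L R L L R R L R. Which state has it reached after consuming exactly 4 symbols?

S0

S3 → S0 → S0 → S0 → S0
After 4 symbols: S0.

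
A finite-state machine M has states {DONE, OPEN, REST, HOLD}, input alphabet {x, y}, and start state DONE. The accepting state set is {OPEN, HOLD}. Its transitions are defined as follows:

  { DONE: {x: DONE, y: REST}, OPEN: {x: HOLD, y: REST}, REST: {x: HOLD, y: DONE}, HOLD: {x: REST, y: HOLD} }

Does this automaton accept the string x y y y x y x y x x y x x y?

DONE → DONE → REST → DONE → REST → HOLD → HOLD → REST → DONE → DONE → DONE → REST → HOLD → REST → DONE
End state DONE is not accepting.

No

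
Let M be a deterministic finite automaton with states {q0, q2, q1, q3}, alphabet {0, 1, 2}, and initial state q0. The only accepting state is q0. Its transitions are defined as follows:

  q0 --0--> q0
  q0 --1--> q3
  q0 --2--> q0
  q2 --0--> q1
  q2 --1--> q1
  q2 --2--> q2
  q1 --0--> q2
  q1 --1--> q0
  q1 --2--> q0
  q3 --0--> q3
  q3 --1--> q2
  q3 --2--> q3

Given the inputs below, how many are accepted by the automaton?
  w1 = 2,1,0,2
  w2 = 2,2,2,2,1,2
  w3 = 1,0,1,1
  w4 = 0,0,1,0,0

0

w1: Trace: q0 -2-> q0 -1-> q3 -0-> q3 -2-> q3  → end q3, rejected
w2: Trace: q0 -2-> q0 -2-> q0 -2-> q0 -2-> q0 -1-> q3 -2-> q3  → end q3, rejected
w3: Trace: q0 -1-> q3 -0-> q3 -1-> q2 -1-> q1  → end q1, rejected
w4: Trace: q0 -0-> q0 -0-> q0 -1-> q3 -0-> q3 -0-> q3  → end q3, rejected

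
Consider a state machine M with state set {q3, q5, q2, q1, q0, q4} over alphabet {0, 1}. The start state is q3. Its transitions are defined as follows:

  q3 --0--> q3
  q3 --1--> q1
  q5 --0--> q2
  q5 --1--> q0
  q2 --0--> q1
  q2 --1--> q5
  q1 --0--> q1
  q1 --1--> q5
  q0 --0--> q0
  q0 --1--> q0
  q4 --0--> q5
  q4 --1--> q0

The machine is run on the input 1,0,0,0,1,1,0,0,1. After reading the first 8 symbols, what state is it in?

q0

q3 → q1 → q1 → q1 → q1 → q5 → q0 → q0 → q0
After 8 symbols: q0.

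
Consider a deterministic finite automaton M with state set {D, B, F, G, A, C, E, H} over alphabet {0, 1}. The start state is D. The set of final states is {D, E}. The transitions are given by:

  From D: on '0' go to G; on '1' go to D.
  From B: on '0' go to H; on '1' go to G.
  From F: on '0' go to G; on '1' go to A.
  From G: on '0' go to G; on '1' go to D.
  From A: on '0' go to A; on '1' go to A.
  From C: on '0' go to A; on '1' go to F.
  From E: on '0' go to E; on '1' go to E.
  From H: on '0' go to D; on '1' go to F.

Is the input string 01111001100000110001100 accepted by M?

D → G → D → D → D → D → G → G → D → D → G → G → G → G → G → D → D → G → G → G → D → D → G → G
End state G is not accepting.

No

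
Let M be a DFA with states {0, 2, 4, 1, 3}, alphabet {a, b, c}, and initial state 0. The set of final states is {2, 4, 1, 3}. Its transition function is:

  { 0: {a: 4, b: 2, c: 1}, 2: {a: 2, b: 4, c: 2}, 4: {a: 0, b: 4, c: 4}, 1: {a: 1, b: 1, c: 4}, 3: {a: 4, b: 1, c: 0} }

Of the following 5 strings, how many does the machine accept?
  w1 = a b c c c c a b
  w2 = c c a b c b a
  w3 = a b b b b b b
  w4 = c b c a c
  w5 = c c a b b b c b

4

w1:
  start at 0
  read 'a': 0 → 4
  read 'b': 4 → 4
  read 'c': 4 → 4
  read 'c': 4 → 4
  read 'c': 4 → 4
  read 'c': 4 → 4
  read 'a': 4 → 0
  read 'b': 0 → 2
  end 2, accepted
w2:
  start at 0
  read 'c': 0 → 1
  read 'c': 1 → 4
  read 'a': 4 → 0
  read 'b': 0 → 2
  read 'c': 2 → 2
  read 'b': 2 → 4
  read 'a': 4 → 0
  end 0, rejected
w3:
  start at 0
  read 'a': 0 → 4
  read 'b': 4 → 4
  read 'b': 4 → 4
  read 'b': 4 → 4
  read 'b': 4 → 4
  read 'b': 4 → 4
  read 'b': 4 → 4
  end 4, accepted
w4:
  start at 0
  read 'c': 0 → 1
  read 'b': 1 → 1
  read 'c': 1 → 4
  read 'a': 4 → 0
  read 'c': 0 → 1
  end 1, accepted
w5:
  start at 0
  read 'c': 0 → 1
  read 'c': 1 → 4
  read 'a': 4 → 0
  read 'b': 0 → 2
  read 'b': 2 → 4
  read 'b': 4 → 4
  read 'c': 4 → 4
  read 'b': 4 → 4
  end 4, accepted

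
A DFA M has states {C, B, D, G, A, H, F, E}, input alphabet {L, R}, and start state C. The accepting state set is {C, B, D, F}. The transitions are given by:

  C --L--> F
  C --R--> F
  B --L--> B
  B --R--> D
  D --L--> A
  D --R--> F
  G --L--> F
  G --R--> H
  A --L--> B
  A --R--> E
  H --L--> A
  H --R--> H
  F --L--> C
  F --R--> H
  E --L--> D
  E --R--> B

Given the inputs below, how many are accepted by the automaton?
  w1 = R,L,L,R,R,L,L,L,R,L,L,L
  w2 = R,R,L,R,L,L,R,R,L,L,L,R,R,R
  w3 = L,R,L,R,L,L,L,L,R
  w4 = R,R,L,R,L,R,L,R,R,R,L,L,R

w1: Trace: C -R-> F -L-> C -L-> F -R-> H -R-> H -L-> A -L-> B -L-> B -R-> D -L-> A -L-> B -L-> B  → end B, accepted
w2: Trace: C -R-> F -R-> H -L-> A -R-> E -L-> D -L-> A -R-> E -R-> B -L-> B -L-> B -L-> B -R-> D -R-> F -R-> H  → end H, rejected
w3: Trace: C -L-> F -R-> H -L-> A -R-> E -L-> D -L-> A -L-> B -L-> B -R-> D  → end D, accepted
w4: Trace: C -R-> F -R-> H -L-> A -R-> E -L-> D -R-> F -L-> C -R-> F -R-> H -R-> H -L-> A -L-> B -R-> D  → end D, accepted

3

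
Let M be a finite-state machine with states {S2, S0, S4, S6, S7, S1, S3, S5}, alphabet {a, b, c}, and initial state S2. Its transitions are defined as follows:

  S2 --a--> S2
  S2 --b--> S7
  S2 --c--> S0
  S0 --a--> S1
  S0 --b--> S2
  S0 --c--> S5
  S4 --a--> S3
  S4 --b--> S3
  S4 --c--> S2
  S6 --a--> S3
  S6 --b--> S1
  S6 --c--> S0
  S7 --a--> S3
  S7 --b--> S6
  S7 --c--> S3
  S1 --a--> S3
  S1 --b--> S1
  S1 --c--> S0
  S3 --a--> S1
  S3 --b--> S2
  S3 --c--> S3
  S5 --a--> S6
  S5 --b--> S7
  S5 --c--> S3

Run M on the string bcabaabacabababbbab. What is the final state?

S2

Trace: S2 -b-> S7 -c-> S3 -a-> S1 -b-> S1 -a-> S3 -a-> S1 -b-> S1 -a-> S3 -c-> S3 -a-> S1 -b-> S1 -a-> S3 -b-> S2 -a-> S2 -b-> S7 -b-> S6 -b-> S1 -a-> S3 -b-> S2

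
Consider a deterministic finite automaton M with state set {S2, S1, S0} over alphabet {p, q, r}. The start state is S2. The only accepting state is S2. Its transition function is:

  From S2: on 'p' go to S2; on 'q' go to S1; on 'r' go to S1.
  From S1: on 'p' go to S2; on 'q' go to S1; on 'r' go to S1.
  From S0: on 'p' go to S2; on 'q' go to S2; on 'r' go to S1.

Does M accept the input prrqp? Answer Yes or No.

Trace: S2 -p-> S2 -r-> S1 -r-> S1 -q-> S1 -p-> S2
End state S2 is accepting.

Yes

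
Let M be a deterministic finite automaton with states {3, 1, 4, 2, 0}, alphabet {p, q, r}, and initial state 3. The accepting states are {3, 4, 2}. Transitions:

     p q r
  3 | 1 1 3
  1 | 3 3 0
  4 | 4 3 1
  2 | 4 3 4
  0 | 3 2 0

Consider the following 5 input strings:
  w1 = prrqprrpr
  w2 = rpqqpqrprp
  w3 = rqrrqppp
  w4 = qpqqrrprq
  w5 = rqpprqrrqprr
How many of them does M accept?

w1: 3 → 1 → 0 → 0 → 2 → 4 → 1 → 0 → 3 → 3  → end 3, accepted
w2: 3 → 3 → 1 → 3 → 1 → 3 → 1 → 0 → 3 → 3 → 1  → end 1, rejected
w3: 3 → 3 → 1 → 0 → 0 → 2 → 4 → 4 → 4  → end 4, accepted
w4: 3 → 1 → 3 → 1 → 3 → 3 → 3 → 1 → 0 → 2  → end 2, accepted
w5: 3 → 3 → 1 → 3 → 1 → 0 → 2 → 4 → 1 → 3 → 1 → 0 → 0  → end 0, rejected

3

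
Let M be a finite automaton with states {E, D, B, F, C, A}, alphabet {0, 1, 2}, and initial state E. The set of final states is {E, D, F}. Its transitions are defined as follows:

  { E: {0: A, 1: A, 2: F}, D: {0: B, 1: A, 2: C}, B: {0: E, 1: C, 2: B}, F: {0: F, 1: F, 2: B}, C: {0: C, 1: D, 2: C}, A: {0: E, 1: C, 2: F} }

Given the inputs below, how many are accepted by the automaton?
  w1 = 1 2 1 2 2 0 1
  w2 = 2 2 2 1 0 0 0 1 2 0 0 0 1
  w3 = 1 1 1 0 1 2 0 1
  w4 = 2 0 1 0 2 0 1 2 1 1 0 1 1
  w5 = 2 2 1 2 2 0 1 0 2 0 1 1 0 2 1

w1: E → A → F → F → B → B → E → A  → end A, rejected
w2: E → F → B → B → C → C → C → C → D → C → C → C → C → D  → end D, accepted
w3: E → A → C → D → B → C → C → C → D  → end D, accepted
w4: E → F → F → F → F → B → E → A → F → F → F → F → F → F  → end F, accepted
w5: E → F → B → C → C → C → C → D → B → B → E → A → C → C → C → D  → end D, accepted

4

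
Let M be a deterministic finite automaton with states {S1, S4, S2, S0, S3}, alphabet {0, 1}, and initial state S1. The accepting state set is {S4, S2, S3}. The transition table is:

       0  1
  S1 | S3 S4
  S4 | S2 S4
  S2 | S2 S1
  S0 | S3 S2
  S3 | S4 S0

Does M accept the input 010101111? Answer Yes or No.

Trace: S1 -0-> S3 -1-> S0 -0-> S3 -1-> S0 -0-> S3 -1-> S0 -1-> S2 -1-> S1 -1-> S4
End state S4 is accepting.

Yes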